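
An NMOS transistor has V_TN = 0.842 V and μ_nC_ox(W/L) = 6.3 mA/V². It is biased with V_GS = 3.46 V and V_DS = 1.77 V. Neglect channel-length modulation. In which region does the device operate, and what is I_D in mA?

Triode; I_D = 19.3 mA

V_ov = V_GS − V_TN = 3.46 − 0.842 = 2.62 V.
Since V_DS = 1.77 V < V_ov = 2.62 V, the device is in the triode region.
I_D = k_n [V_ov · V_DS − ½ V_DS²] = 6.3 × [2.62 × 1.77 − 0.5 × 1.77²] = 19.3 mA.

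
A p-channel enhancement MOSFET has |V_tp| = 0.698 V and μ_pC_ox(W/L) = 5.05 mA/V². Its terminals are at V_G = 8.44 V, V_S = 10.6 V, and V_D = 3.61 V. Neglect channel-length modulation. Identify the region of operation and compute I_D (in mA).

V_SG = V_S − V_G = 10.6 − 8.44 = 2.16 V; V_SD = V_S − V_D = 10.6 − 3.61 = 6.99 V.
V_ov = V_SG − |V_tp| = 2.16 − 0.698 = 1.46 V.
Since V_SD = 6.99 V ≥ V_ov = 1.46 V, the device is in saturation.
I_D = ½ k_p V_ov² = 0.5 × 5.05 × 1.46² = 5.4 mA.

Saturation; I_D = 5.40 mA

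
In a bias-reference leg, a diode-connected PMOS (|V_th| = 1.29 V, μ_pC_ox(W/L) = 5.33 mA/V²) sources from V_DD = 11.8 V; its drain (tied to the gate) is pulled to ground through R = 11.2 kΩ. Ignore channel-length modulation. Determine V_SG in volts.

V_SG = 1.87 V

With gate tied to drain, V_SG = V_SD ≥ V_SG − |V_th|, so the device is in saturation.
KCL at the drain: ½ k_p (V_SG − |V_th|)² = (V_DD − V_SG)/R.
Let x = V_SG − 1.29. Then 29.8 x² + x − 10.51 = 0, giving x = 0.577 V (positive root), so V_SG = 1.87 V.
I_D = (V_DD − V_SG)/R = (11.8 − 1.87) / 11.2 = 0.887 mA.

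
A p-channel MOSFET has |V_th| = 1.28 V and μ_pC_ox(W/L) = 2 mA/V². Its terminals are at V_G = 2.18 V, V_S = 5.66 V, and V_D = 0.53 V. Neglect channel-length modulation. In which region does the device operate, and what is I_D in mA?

V_SG = V_S − V_G = 5.66 − 2.18 = 3.48 V; V_SD = V_S − V_D = 5.66 − 0.53 = 5.13 V.
V_ov = V_SG − |V_th| = 3.48 − 1.28 = 2.2 V.
Since V_SD = 5.13 V ≥ V_ov = 2.2 V, the device is in saturation.
I_D = ½ k_p V_ov² = 0.5 × 2 × 2.2² = 4.84 mA.

Saturation; I_D = 4.84 mA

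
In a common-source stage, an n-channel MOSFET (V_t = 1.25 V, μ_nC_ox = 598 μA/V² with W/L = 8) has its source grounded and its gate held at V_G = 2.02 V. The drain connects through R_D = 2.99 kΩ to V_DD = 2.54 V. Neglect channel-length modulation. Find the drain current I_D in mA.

V_GS = V_G = 2.02 V, so V_ov = 2.02 − 1.25 = 0.77 V.
k_n = μ_nC_ox · (W/L) = 4.784 mA/V².
Assume saturation: I_D = ½ k_n V_ov² = 0.5 × 4.784 × 0.77² = 1.42 mA, giving V_DS = V_DD − I_D R_D = 2.54 − 1.42 × 2.99 = -1.7 V.
But -1.7 V < V_ov = 0.77 V, so the device is actually in triode.
In triode I_D = k_n[V_ov V_DS − ½ V_DS²] and I_D = (V_DD − V_DS)/R_D. Equating: 7.15 V_DS² − 12.01 V_DS + 2.54 = 0, giving V_DS = 0.248 V (the root below V_ov).
I_D = (2.54 − 0.248) / 2.99 = 0.767 mA.

I_D = 0.767 mA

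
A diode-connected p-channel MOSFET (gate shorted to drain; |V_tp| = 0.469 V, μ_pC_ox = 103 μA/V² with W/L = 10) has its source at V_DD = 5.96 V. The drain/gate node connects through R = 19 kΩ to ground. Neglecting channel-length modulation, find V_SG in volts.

With gate tied to drain, V_SG = V_SD ≥ V_SG − |V_tp|, so the device is in saturation.
k_p = μ_pC_ox · (W/L) = 1.03 mA/V².
KCL at the drain: ½ k_p (V_SG − |V_tp|)² = (V_DD − V_SG)/R.
Let x = V_SG − 0.469. Then 9.79 x² + x − 5.491 = 0, giving x = 0.7 V (positive root), so V_SG = 1.17 V.
I_D = (V_DD − V_SG)/R = (5.96 − 1.17) / 19 = 0.252 mA.

V_SG = 1.17 V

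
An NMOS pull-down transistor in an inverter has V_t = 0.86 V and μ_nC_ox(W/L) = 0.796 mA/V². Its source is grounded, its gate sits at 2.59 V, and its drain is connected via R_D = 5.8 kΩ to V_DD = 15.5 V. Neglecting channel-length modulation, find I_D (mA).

V_GS = V_G = 2.59 V, so V_ov = 2.59 − 0.86 = 1.73 V.
Assume saturation: I_D = ½ k_n V_ov² = 0.5 × 0.796 × 1.73² = 1.19 mA, giving V_DS = V_DD − I_D R_D = 15.5 − 1.19 × 5.8 = 8.59 V.
V_DS = 8.59 V ≥ V_ov = 1.73 V, confirming saturation.

I_D = 1.19 mA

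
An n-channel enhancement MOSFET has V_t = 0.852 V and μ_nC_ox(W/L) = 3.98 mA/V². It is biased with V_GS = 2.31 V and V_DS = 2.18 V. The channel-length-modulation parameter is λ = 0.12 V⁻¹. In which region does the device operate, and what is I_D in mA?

V_ov = V_GS − V_t = 2.31 − 0.852 = 1.46 V.
Since V_DS = 2.18 V ≥ V_ov = 1.46 V, the device is in saturation.
I_D = ½ k_n V_ov² (1 + λ V_DS) = 0.5 × 3.98 × 1.46² × (1 + 0.12 × 2.18) = 5.34 mA.

Saturation; I_D = 5.34 mA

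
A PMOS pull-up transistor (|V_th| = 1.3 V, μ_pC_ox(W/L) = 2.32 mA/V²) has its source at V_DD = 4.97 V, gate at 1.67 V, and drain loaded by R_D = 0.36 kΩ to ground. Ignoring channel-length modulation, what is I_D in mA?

V_SG = V_DD − V_G = 4.97 − 1.67 = 3.3 V, so V_ov = 3.3 − 1.3 = 2 V.
Assume saturation: I_D = ½ k_p V_ov² = 0.5 × 2.32 × 2² = 4.64 mA, giving V_SD = V_DD − I_D R_D = 4.97 − 4.64 × 0.36 = 3.3 V.
V_SD = 3.3 V ≥ V_ov = 2 V, confirming saturation.

I_D = 4.64 mA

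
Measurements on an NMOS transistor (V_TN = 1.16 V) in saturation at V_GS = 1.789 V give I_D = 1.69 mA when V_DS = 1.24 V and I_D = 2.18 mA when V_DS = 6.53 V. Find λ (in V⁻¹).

λ = 0.0588 V⁻¹

With V_GS fixed, I_D ∝ (1 + λ V_DS) in saturation, so I_D2/I_D1 = (1 + λ V_DS2)/(1 + λ V_DS1).
2.18/1.69 = 1.29 = (1 + 6.53 λ)/(1 + 1.24 λ).
Solving: λ (I_D1 V_DS2 − I_D2 V_DS1) = I_D2 − I_D1, so λ = (2.18 − 1.69) / (1.69 × 6.53 − 2.18 × 1.24) = 0.49 / 8.33 = 0.0588 V⁻¹.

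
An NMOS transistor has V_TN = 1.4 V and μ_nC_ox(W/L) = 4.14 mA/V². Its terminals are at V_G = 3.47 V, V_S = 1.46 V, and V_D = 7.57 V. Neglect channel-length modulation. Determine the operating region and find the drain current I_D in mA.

Saturation; I_D = 0.770 mA

V_GS = V_G − V_S = 3.47 − 1.46 = 2.01 V; V_DS = V_D − V_S = 7.57 − 1.46 = 6.11 V.
V_ov = V_GS − V_TN = 2.01 − 1.4 = 0.61 V.
Since V_DS = 6.11 V ≥ V_ov = 0.61 V, the device is in saturation.
I_D = ½ k_n V_ov² = 0.5 × 4.14 × 0.61² = 0.77 mA.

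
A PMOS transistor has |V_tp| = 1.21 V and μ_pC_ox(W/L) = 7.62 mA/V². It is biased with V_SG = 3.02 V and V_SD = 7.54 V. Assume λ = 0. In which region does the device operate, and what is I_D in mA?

Saturation; I_D = 12.5 mA

V_ov = V_SG − |V_tp| = 3.02 − 1.21 = 1.81 V.
Since V_SD = 7.54 V ≥ V_ov = 1.81 V, the device is in saturation.
I_D = ½ k_p V_ov² = 0.5 × 7.62 × 1.81² = 12.5 mA.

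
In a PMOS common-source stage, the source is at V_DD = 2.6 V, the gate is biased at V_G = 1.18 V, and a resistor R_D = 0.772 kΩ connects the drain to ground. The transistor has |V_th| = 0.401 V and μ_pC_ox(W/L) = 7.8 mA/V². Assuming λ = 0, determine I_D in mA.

I_D = 2.79 mA

V_SG = V_DD − V_G = 2.6 − 1.18 = 1.42 V, so V_ov = 1.42 − 0.401 = 1.02 V.
Assume saturation: I_D = ½ k_p V_ov² = 0.5 × 7.8 × 1.02² = 4.05 mA, giving V_SD = V_DD − I_D R_D = 2.6 − 4.05 × 0.772 = -0.526 V.
But -0.526 V < V_ov = 1.02 V, so the device is actually in triode.
In triode I_D = k_p[V_ov V_SD − ½ V_SD²] and I_D = (V_DD − V_SD)/R_D. Equating: 3.01 V_SD² − 7.136 V_SD + 2.6 = 0, giving V_SD = 0.45 V (the root below V_ov).
I_D = (2.6 − 0.45) / 0.772 = 2.79 mA.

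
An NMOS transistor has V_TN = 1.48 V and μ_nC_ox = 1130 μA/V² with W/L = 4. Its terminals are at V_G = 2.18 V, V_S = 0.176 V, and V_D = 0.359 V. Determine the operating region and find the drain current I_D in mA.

V_GS = V_G − V_S = 2.18 − 0.176 = 2 V; V_DS = V_D − V_S = 0.359 − 0.176 = 0.183 V.
k_n = μ_nC_ox · (W/L) = 4.52 mA/V².
V_ov = V_GS − V_TN = 2 − 1.48 = 0.524 V.
Since V_DS = 0.183 V < V_ov = 0.524 V, the device is in the triode region.
I_D = k_n [V_ov · V_DS − ½ V_DS²] = 4.52 × [0.524 × 0.183 − 0.5 × 0.183²] = 0.358 mA.

Triode; I_D = 0.358 mA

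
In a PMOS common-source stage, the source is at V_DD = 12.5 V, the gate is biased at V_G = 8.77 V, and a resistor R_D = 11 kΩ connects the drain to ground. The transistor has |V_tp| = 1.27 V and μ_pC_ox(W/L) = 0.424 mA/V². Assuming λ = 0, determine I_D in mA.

I_D = 1.01 mA

V_SG = V_DD − V_G = 12.5 − 8.77 = 3.73 V, so V_ov = 3.73 − 1.27 = 2.46 V.
Assume saturation: I_D = ½ k_p V_ov² = 0.5 × 0.424 × 2.46² = 1.28 mA, giving V_SD = V_DD − I_D R_D = 12.5 − 1.28 × 11 = -1.61 V.
But -1.61 V < V_ov = 2.46 V, so the device is actually in triode.
In triode I_D = k_p[V_ov V_SD − ½ V_SD²] and I_D = (V_DD − V_SD)/R_D. Equating: 2.33 V_SD² − 12.47 V_SD + 12.5 = 0, giving V_SD = 1.34 V (the root below V_ov).
I_D = (12.5 − 1.34) / 11 = 1.01 mA.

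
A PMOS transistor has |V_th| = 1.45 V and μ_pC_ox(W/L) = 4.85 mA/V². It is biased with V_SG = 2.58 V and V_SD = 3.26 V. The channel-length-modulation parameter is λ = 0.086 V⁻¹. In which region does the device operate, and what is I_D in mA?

Saturation; I_D = 3.96 mA

V_ov = V_SG − |V_th| = 2.58 − 1.45 = 1.13 V.
Since V_SD = 3.26 V ≥ V_ov = 1.13 V, the device is in saturation.
I_D = ½ k_p V_ov² (1 + λ V_SD) = 0.5 × 4.85 × 1.13² × (1 + 0.086 × 3.26) = 3.96 mA.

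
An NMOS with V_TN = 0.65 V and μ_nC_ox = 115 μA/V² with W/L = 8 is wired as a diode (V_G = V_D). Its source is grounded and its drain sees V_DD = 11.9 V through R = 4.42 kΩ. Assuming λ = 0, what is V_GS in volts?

With gate tied to drain, V_GS = V_DS ≥ V_GS − V_TN, so the device is in saturation.
k_n = μ_nC_ox · (W/L) = 0.92 mA/V².
KCL at the drain: ½ k_n (V_GS − V_TN)² = (V_DD − V_GS)/R.
Let x = V_GS − 0.65. Then 2.03 x² + x − 11.25 = 0, giving x = 2.12 V (positive root), so V_GS = 2.77 V.
I_D = (V_DD − V_GS)/R = (11.9 − 2.77) / 4.42 = 2.07 mA.

V_GS = 2.77 V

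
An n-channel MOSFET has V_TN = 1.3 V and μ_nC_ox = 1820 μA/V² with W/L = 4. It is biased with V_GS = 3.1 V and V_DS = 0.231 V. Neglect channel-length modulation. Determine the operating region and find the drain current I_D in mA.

k_n = μ_nC_ox · (W/L) = 7.28 mA/V².
V_ov = V_GS − V_TN = 3.1 − 1.3 = 1.8 V.
Since V_DS = 0.231 V < V_ov = 1.8 V, the device is in the triode region.
I_D = k_n [V_ov · V_DS − ½ V_DS²] = 7.28 × [1.8 × 0.231 − 0.5 × 0.231²] = 2.83 mA.

Triode; I_D = 2.83 mA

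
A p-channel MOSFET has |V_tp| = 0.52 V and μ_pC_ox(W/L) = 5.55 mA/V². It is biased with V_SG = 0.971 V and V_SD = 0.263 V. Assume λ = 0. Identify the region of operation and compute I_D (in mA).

V_ov = V_SG − |V_tp| = 0.971 − 0.52 = 0.451 V.
Since V_SD = 0.263 V < V_ov = 0.451 V, the device is in the triode region.
I_D = k_p [V_ov · V_SD − ½ V_SD²] = 5.55 × [0.451 × 0.263 − 0.5 × 0.263²] = 0.466 mA.

Triode; I_D = 0.466 mA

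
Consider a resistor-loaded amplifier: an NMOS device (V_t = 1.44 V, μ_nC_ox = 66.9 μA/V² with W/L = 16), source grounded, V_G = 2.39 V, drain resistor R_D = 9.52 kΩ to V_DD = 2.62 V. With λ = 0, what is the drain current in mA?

I_D = 0.245 mA

V_GS = V_G = 2.39 V, so V_ov = 2.39 − 1.44 = 0.95 V.
k_n = μ_nC_ox · (W/L) = 1.07 mA/V².
Assume saturation: I_D = ½ k_n V_ov² = 0.5 × 1.07 × 0.95² = 0.483 mA, giving V_DS = V_DD − I_D R_D = 2.62 − 0.483 × 9.52 = -1.98 V.
But -1.98 V < V_ov = 0.95 V, so the device is actually in triode.
In triode I_D = k_n[V_ov V_DS − ½ V_DS²] and I_D = (V_DD − V_DS)/R_D. Equating: 5.1 V_DS² − 10.68 V_DS + 2.62 = 0, giving V_DS = 0.284 V (the root below V_ov).
I_D = (2.62 − 0.284) / 9.52 = 0.245 mA.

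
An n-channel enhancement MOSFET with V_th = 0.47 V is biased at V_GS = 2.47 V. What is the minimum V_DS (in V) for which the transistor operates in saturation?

The boundary between triode and saturation is V_DS = V_GS − V_th = V_ov.
V_ov = 2.47 − 0.47 = 2 V.

V_DS,sat = 2.00 V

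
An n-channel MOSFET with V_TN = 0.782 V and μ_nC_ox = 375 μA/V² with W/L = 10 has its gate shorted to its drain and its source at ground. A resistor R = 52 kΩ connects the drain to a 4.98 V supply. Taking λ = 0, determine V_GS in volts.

With gate tied to drain, V_GS = V_DS ≥ V_GS − V_TN, so the device is in saturation.
k_n = μ_nC_ox · (W/L) = 3.75 mA/V².
KCL at the drain: ½ k_n (V_GS − V_TN)² = (V_DD − V_GS)/R.
Let x = V_GS − 0.782. Then 97.5 x² + x − 4.198 = 0, giving x = 0.202 V (positive root), so V_GS = 0.984 V.
I_D = (V_DD − V_GS)/R = (4.98 − 0.984) / 52 = 0.0768 mA.

V_GS = 0.984 V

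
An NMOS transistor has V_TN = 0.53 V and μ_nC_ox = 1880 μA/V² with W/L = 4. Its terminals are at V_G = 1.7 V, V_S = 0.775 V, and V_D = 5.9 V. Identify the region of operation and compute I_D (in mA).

V_GS = V_G − V_S = 1.7 − 0.775 = 0.925 V; V_DS = V_D − V_S = 5.9 − 0.775 = 5.12 V.
k_n = μ_nC_ox · (W/L) = 7.52 mA/V².
V_ov = V_GS − V_TN = 0.925 − 0.53 = 0.395 V.
Since V_DS = 5.12 V ≥ V_ov = 0.395 V, the device is in saturation.
I_D = ½ k_n V_ov² = 0.5 × 7.52 × 0.395² = 0.587 mA.

Saturation; I_D = 0.587 mA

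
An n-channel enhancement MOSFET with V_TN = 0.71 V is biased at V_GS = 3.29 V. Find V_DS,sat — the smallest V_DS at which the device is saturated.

V_DS,sat = 2.58 V

The boundary between triode and saturation is V_DS = V_GS − V_TN = V_ov.
V_ov = 3.29 − 0.71 = 2.58 V.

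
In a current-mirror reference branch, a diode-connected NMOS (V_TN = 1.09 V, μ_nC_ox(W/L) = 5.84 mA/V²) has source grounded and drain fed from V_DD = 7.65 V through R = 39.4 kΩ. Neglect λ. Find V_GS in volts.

V_GS = 1.32 V

With gate tied to drain, V_GS = V_DS ≥ V_GS − V_TN, so the device is in saturation.
KCL at the drain: ½ k_n (V_GS − V_TN)² = (V_DD − V_GS)/R.
Let x = V_GS − 1.09. Then 115 x² + x − 6.56 = 0, giving x = 0.234 V (positive root), so V_GS = 1.32 V.
I_D = (V_DD − V_GS)/R = (7.65 − 1.32) / 39.4 = 0.161 mA.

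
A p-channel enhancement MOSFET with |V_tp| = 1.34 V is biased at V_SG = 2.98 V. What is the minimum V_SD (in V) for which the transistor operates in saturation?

The boundary between triode and saturation is V_SD = V_SG − |V_tp| = V_ov.
V_ov = 2.98 − 1.34 = 1.64 V.

V_SD,sat = 1.64 V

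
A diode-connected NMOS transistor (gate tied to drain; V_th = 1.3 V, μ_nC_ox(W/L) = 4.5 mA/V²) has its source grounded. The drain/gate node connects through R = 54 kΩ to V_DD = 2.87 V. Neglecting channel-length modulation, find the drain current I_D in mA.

I_D = 0.0270 mA

With gate tied to drain, V_GS = V_DS ≥ V_GS − V_th, so the device is in saturation.
KCL at the drain: ½ k_n (V_GS − V_th)² = (V_DD − V_GS)/R.
Let x = V_GS − 1.3. Then 122 x² + x − 1.57 = 0, giving x = 0.11 V (positive root), so V_GS = 1.41 V.
I_D = (V_DD − V_GS)/R = (2.87 − 1.41) / 54 = 0.027 mA.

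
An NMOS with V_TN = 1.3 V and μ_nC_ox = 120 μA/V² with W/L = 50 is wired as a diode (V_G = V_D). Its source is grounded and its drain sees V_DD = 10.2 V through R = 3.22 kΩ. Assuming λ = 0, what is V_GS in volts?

With gate tied to drain, V_GS = V_DS ≥ V_GS − V_TN, so the device is in saturation.
k_n = μ_nC_ox · (W/L) = 6 mA/V².
KCL at the drain: ½ k_n (V_GS − V_TN)² = (V_DD − V_GS)/R.
Let x = V_GS − 1.3. Then 9.66 x² + x − 8.9 = 0, giving x = 0.909 V (positive root), so V_GS = 2.21 V.
I_D = (V_DD − V_GS)/R = (10.2 − 2.21) / 3.22 = 2.48 mA.

V_GS = 2.21 V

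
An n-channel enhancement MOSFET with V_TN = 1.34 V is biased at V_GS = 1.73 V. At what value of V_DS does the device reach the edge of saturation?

V_DS,sat = 0.390 V

The boundary between triode and saturation is V_DS = V_GS − V_TN = V_ov.
V_ov = 1.73 − 1.34 = 0.39 V.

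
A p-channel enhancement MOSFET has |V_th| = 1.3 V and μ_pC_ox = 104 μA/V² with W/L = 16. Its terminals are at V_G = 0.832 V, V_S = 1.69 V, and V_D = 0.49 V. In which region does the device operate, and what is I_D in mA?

Cutoff; I_D = 0 mA

V_SG = V_S − V_G = 1.69 − 0.832 = 0.858 V; V_SD = V_S − V_D = 1.69 − 0.49 = 1.2 V.
V_SG = 0.858 V < |V_th| = 1.3 V, so the transistor is in cutoff.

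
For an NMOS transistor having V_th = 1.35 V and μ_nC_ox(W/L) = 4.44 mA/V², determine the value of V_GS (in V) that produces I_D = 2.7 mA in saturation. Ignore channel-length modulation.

V_GS = 2.45 V

In saturation I_D = ½ k_n (V_GS − V_th)², so V_GS − V_th = √(2 I_D / k_n) = √(2 × 2.7 / 4.44) = 1.1 V.
V_GS = 1.35 + 1.1 = 2.45 V.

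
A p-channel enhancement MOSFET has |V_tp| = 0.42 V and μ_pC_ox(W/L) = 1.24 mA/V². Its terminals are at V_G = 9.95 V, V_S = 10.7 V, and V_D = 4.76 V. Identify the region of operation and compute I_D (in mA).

Saturation; I_D = 0.0675 mA

V_SG = V_S − V_G = 10.7 − 9.95 = 0.75 V; V_SD = V_S − V_D = 10.7 − 4.76 = 5.94 V.
V_ov = V_SG − |V_tp| = 0.75 − 0.42 = 0.33 V.
Since V_SD = 5.94 V ≥ V_ov = 0.33 V, the device is in saturation.
I_D = ½ k_p V_ov² = 0.5 × 1.24 × 0.33² = 0.0675 mA.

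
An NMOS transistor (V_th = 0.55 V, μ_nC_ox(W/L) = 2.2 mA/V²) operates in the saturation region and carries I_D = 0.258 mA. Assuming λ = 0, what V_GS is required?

V_GS = 1.03 V

In saturation I_D = ½ k_n (V_GS − V_th)², so V_GS − V_th = √(2 I_D / k_n) = √(2 × 0.258 / 2.2) = 0.484 V.
V_GS = 0.55 + 0.484 = 1.03 V.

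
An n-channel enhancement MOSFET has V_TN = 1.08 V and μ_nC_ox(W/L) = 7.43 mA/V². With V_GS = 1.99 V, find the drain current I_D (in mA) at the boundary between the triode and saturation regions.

I_D = 3.08 mA

At the boundary V_DS = V_ov = V_GS − V_TN = 1.99 − 1.08 = 0.91 V.
I_D = ½ k_n V_ov² = 0.5 × 7.43 × 0.91² = 3.08 mA.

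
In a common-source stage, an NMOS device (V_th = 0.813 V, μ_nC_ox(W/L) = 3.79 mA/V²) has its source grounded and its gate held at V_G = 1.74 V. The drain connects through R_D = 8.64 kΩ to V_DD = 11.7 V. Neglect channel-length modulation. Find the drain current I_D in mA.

I_D = 1.30 mA

V_GS = V_G = 1.74 V, so V_ov = 1.74 − 0.813 = 0.927 V.
Assume saturation: I_D = ½ k_n V_ov² = 0.5 × 3.79 × 0.927² = 1.63 mA, giving V_DS = V_DD − I_D R_D = 11.7 − 1.63 × 8.64 = -2.37 V.
But -2.37 V < V_ov = 0.927 V, so the device is actually in triode.
In triode I_D = k_n[V_ov V_DS − ½ V_DS²] and I_D = (V_DD − V_DS)/R_D. Equating: 16.4 V_DS² − 31.36 V_DS + 11.7 = 0, giving V_DS = 0.508 V (the root below V_ov).
I_D = (11.7 − 0.508) / 8.64 = 1.3 mA.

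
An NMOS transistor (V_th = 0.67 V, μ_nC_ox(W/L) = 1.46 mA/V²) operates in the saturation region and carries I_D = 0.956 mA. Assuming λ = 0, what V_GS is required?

V_GS = 1.81 V

In saturation I_D = ½ k_n (V_GS − V_th)², so V_GS − V_th = √(2 I_D / k_n) = √(2 × 0.956 / 1.46) = 1.14 V.
V_GS = 0.67 + 1.14 = 1.81 V.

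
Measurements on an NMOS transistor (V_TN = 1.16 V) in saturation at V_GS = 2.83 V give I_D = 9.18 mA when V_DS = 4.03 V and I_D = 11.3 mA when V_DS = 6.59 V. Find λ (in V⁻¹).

With V_GS fixed, I_D ∝ (1 + λ V_DS) in saturation, so I_D2/I_D1 = (1 + λ V_DS2)/(1 + λ V_DS1).
11.3/9.18 = 1.231 = (1 + 6.59 λ)/(1 + 4.03 λ).
Solving: λ (I_D1 V_DS2 − I_D2 V_DS1) = I_D2 − I_D1, so λ = (11.3 − 9.18) / (9.18 × 6.59 − 11.3 × 4.03) = 2.12 / 15 = 0.142 V⁻¹.

λ = 0.142 V⁻¹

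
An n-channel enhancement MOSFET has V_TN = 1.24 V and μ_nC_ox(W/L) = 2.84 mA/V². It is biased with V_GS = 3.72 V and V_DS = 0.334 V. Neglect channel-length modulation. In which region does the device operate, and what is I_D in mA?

V_ov = V_GS − V_TN = 3.72 − 1.24 = 2.48 V.
Since V_DS = 0.334 V < V_ov = 2.48 V, the device is in the triode region.
I_D = k_n [V_ov · V_DS − ½ V_DS²] = 2.84 × [2.48 × 0.334 − 0.5 × 0.334²] = 2.19 mA.

Triode; I_D = 2.19 mA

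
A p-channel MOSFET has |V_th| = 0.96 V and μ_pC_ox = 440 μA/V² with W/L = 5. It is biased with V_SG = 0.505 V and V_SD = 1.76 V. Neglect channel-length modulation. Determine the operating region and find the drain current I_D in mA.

Cutoff; I_D = 0 mA

V_SG = 0.505 V < |V_th| = 0.96 V, so the transistor is in cutoff.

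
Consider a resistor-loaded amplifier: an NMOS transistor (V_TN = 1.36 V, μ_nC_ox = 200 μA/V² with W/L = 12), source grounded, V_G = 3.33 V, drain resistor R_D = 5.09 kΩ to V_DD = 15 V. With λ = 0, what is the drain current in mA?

I_D = 2.80 mA

V_GS = V_G = 3.33 V, so V_ov = 3.33 − 1.36 = 1.97 V.
k_n = μ_nC_ox · (W/L) = 2.4 mA/V².
Assume saturation: I_D = ½ k_n V_ov² = 0.5 × 2.4 × 1.97² = 4.66 mA, giving V_DS = V_DD − I_D R_D = 15 − 4.66 × 5.09 = -8.7 V.
But -8.7 V < V_ov = 1.97 V, so the device is actually in triode.
In triode I_D = k_n[V_ov V_DS − ½ V_DS²] and I_D = (V_DD − V_DS)/R_D. Equating: 6.11 V_DS² − 25.07 V_DS + 15 = 0, giving V_DS = 0.727 V (the root below V_ov).
I_D = (15 − 0.727) / 5.09 = 2.8 mA.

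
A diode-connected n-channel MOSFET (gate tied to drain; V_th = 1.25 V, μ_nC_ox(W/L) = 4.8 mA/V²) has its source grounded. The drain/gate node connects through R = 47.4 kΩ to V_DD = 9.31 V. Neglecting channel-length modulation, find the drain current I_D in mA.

I_D = 0.165 mA

With gate tied to drain, V_GS = V_DS ≥ V_GS − V_th, so the device is in saturation.
KCL at the drain: ½ k_n (V_GS − V_th)² = (V_DD − V_GS)/R.
Let x = V_GS − 1.25. Then 114 x² + x − 8.06 = 0, giving x = 0.262 V (positive root), so V_GS = 1.51 V.
I_D = (V_DD − V_GS)/R = (9.31 − 1.51) / 47.4 = 0.165 mA.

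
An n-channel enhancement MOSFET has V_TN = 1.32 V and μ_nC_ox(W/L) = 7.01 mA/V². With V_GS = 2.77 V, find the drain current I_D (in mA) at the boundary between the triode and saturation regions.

At the boundary V_DS = V_ov = V_GS − V_TN = 2.77 − 1.32 = 1.45 V.
I_D = ½ k_n V_ov² = 0.5 × 7.01 × 1.45² = 7.37 mA.

I_D = 7.37 mA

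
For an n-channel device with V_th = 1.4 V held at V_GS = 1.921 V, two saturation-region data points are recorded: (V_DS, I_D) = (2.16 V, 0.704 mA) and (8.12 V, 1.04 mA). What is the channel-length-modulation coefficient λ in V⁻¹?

With V_GS fixed, I_D ∝ (1 + λ V_DS) in saturation, so I_D2/I_D1 = (1 + λ V_DS2)/(1 + λ V_DS1).
1.04/0.704 = 1.477 = (1 + 8.12 λ)/(1 + 2.16 λ).
Solving: λ (I_D1 V_DS2 − I_D2 V_DS1) = I_D2 − I_D1, so λ = (1.04 − 0.704) / (0.704 × 8.12 − 1.04 × 2.16) = 0.336 / 3.47 = 0.0968 V⁻¹.

λ = 0.0968 V⁻¹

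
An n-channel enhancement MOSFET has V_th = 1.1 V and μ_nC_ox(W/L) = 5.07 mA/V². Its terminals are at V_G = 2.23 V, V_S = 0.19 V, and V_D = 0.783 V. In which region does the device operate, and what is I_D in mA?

V_GS = V_G − V_S = 2.23 − 0.19 = 2.04 V; V_DS = V_D − V_S = 0.783 − 0.19 = 0.593 V.
V_ov = V_GS − V_th = 2.04 − 1.1 = 0.94 V.
Since V_DS = 0.593 V < V_ov = 0.94 V, the device is in the triode region.
I_D = k_n [V_ov · V_DS − ½ V_DS²] = 5.07 × [0.94 × 0.593 − 0.5 × 0.593²] = 1.93 mA.

Triode; I_D = 1.93 mA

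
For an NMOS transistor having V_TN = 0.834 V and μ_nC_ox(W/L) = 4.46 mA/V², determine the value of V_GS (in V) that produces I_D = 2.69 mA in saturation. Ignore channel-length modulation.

In saturation I_D = ½ k_n (V_GS − V_TN)², so V_GS − V_TN = √(2 I_D / k_n) = √(2 × 2.69 / 4.46) = 1.1 V.
V_GS = 0.834 + 1.1 = 1.93 V.

V_GS = 1.93 V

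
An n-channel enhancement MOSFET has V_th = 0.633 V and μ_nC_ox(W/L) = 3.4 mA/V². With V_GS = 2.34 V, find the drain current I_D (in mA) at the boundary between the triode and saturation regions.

I_D = 4.95 mA

At the boundary V_DS = V_ov = V_GS − V_th = 2.34 − 0.633 = 1.71 V.
I_D = ½ k_n V_ov² = 0.5 × 3.4 × 1.71² = 4.95 mA.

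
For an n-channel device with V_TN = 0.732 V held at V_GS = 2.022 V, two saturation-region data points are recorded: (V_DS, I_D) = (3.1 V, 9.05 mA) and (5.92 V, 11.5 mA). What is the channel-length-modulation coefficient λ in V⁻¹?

With V_GS fixed, I_D ∝ (1 + λ V_DS) in saturation, so I_D2/I_D1 = (1 + λ V_DS2)/(1 + λ V_DS1).
11.5/9.05 = 1.271 = (1 + 5.92 λ)/(1 + 3.1 λ).
Solving: λ (I_D1 V_DS2 − I_D2 V_DS1) = I_D2 − I_D1, so λ = (11.5 − 9.05) / (9.05 × 5.92 − 11.5 × 3.1) = 2.45 / 17.9 = 0.137 V⁻¹.

λ = 0.137 V⁻¹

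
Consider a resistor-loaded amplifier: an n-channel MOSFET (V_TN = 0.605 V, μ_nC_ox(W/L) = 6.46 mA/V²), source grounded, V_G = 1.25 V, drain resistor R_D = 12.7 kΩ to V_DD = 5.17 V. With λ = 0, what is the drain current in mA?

V_GS = V_G = 1.25 V, so V_ov = 1.25 − 0.605 = 0.645 V.
Assume saturation: I_D = ½ k_n V_ov² = 0.5 × 6.46 × 0.645² = 1.34 mA, giving V_DS = V_DD − I_D R_D = 5.17 − 1.34 × 12.7 = -11.9 V.
But -11.9 V < V_ov = 0.645 V, so the device is actually in triode.
In triode I_D = k_n[V_ov V_DS − ½ V_DS²] and I_D = (V_DD − V_DS)/R_D. Equating: 41 V_DS² − 53.92 V_DS + 5.17 = 0, giving V_DS = 0.104 V (the root below V_ov).
I_D = (5.17 − 0.104) / 12.7 = 0.399 mA.

I_D = 0.399 mA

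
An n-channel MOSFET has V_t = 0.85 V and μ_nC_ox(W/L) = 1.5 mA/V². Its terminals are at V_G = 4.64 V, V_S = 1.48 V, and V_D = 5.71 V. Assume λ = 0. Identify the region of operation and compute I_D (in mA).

V_GS = V_G − V_S = 4.64 − 1.48 = 3.16 V; V_DS = V_D − V_S = 5.71 − 1.48 = 4.23 V.
V_ov = V_GS − V_t = 3.16 − 0.85 = 2.31 V.
Since V_DS = 4.23 V ≥ V_ov = 2.31 V, the device is in saturation.
I_D = ½ k_n V_ov² = 0.5 × 1.5 × 2.31² = 4 mA.

Saturation; I_D = 4.00 mA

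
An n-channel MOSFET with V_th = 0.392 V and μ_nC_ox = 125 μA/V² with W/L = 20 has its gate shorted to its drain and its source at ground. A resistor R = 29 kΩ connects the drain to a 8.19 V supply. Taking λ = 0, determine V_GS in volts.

V_GS = 0.842 V

With gate tied to drain, V_GS = V_DS ≥ V_GS − V_th, so the device is in saturation.
k_n = μ_nC_ox · (W/L) = 2.5 mA/V².
KCL at the drain: ½ k_n (V_GS − V_th)² = (V_DD − V_GS)/R.
Let x = V_GS − 0.392. Then 36.2 x² + x − 7.798 = 0, giving x = 0.45 V (positive root), so V_GS = 0.842 V.
I_D = (V_DD − V_GS)/R = (8.19 − 0.842) / 29 = 0.253 mA.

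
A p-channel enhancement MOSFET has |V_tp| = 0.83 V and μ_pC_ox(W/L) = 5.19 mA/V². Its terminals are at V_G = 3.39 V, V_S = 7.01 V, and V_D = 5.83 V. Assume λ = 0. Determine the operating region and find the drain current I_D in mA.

V_SG = V_S − V_G = 7.01 − 3.39 = 3.62 V; V_SD = V_S − V_D = 7.01 − 5.83 = 1.18 V.
V_ov = V_SG − |V_tp| = 3.62 − 0.83 = 2.79 V.
Since V_SD = 1.18 V < V_ov = 2.79 V, the device is in the triode region.
I_D = k_p [V_ov · V_SD − ½ V_SD²] = 5.19 × [2.79 × 1.18 − 0.5 × 1.18²] = 13.5 mA.

Triode; I_D = 13.5 mA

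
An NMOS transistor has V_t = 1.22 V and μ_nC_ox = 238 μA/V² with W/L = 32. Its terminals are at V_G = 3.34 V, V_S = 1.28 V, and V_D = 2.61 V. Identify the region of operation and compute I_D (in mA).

Saturation; I_D = 2.69 mA

V_GS = V_G − V_S = 3.34 − 1.28 = 2.06 V; V_DS = V_D − V_S = 2.61 − 1.28 = 1.33 V.
k_n = μ_nC_ox · (W/L) = 7.616 mA/V².
V_ov = V_GS − V_t = 2.06 − 1.22 = 0.84 V.
Since V_DS = 1.33 V ≥ V_ov = 0.84 V, the device is in saturation.
I_D = ½ k_n V_ov² = 0.5 × 7.616 × 0.84² = 2.69 mA.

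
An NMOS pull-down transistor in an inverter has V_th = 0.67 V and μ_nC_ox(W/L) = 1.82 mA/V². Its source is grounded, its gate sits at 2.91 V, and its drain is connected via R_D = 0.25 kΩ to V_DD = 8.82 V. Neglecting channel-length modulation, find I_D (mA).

I_D = 4.57 mA

V_GS = V_G = 2.91 V, so V_ov = 2.91 − 0.67 = 2.24 V.
Assume saturation: I_D = ½ k_n V_ov² = 0.5 × 1.82 × 2.24² = 4.57 mA, giving V_DS = V_DD − I_D R_D = 8.82 − 4.57 × 0.25 = 7.68 V.
V_DS = 7.68 V ≥ V_ov = 2.24 V, confirming saturation.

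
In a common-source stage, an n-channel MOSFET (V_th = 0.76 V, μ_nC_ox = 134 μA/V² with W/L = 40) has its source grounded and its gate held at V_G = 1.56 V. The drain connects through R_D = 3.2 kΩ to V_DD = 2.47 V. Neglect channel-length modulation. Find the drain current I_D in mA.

V_GS = V_G = 1.56 V, so V_ov = 1.56 − 0.76 = 0.8 V.
k_n = μ_nC_ox · (W/L) = 5.36 mA/V².
Assume saturation: I_D = ½ k_n V_ov² = 0.5 × 5.36 × 0.8² = 1.72 mA, giving V_DS = V_DD − I_D R_D = 2.47 − 1.72 × 3.2 = -3.02 V.
But -3.02 V < V_ov = 0.8 V, so the device is actually in triode.
In triode I_D = k_n[V_ov V_DS − ½ V_DS²] and I_D = (V_DD − V_DS)/R_D. Equating: 8.58 V_DS² − 14.72 V_DS + 2.47 = 0, giving V_DS = 0.188 V (the root below V_ov).
I_D = (2.47 − 0.188) / 3.2 = 0.713 mA.

I_D = 0.713 mA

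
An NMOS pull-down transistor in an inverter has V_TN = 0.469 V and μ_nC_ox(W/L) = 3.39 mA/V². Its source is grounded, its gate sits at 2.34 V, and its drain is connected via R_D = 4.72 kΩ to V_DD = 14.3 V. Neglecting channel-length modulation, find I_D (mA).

I_D = 2.92 mA

V_GS = V_G = 2.34 V, so V_ov = 2.34 − 0.469 = 1.87 V.
Assume saturation: I_D = ½ k_n V_ov² = 0.5 × 3.39 × 1.87² = 5.93 mA, giving V_DS = V_DD − I_D R_D = 14.3 − 5.93 × 4.72 = -13.7 V.
But -13.7 V < V_ov = 1.87 V, so the device is actually in triode.
In triode I_D = k_n[V_ov V_DS − ½ V_DS²] and I_D = (V_DD − V_DS)/R_D. Equating: 8 V_DS² − 30.94 V_DS + 14.3 = 0, giving V_DS = 0.537 V (the root below V_ov).
I_D = (14.3 − 0.537) / 4.72 = 2.92 mA.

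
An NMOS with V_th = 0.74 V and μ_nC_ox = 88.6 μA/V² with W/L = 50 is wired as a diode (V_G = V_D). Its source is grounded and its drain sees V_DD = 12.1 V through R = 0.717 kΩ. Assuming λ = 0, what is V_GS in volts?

With gate tied to drain, V_GS = V_DS ≥ V_GS − V_th, so the device is in saturation.
k_n = μ_nC_ox · (W/L) = 4.43 mA/V².
KCL at the drain: ½ k_n (V_GS − V_th)² = (V_DD − V_GS)/R.
Let x = V_GS − 0.74. Then 1.59 x² + x − 11.36 = 0, giving x = 2.38 V (positive root), so V_GS = 3.12 V.
I_D = (V_DD − V_GS)/R = (12.1 − 3.12) / 0.717 = 12.5 mA.

V_GS = 3.12 V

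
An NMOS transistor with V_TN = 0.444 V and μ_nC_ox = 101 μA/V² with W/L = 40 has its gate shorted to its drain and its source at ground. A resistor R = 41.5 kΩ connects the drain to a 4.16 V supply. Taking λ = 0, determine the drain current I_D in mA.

I_D = 0.0846 mA

With gate tied to drain, V_GS = V_DS ≥ V_GS − V_TN, so the device is in saturation.
k_n = μ_nC_ox · (W/L) = 4.04 mA/V².
KCL at the drain: ½ k_n (V_GS − V_TN)² = (V_DD − V_GS)/R.
Let x = V_GS − 0.444. Then 83.8 x² + x − 3.716 = 0, giving x = 0.205 V (positive root), so V_GS = 0.649 V.
I_D = (V_DD − V_GS)/R = (4.16 − 0.649) / 41.5 = 0.0846 mA.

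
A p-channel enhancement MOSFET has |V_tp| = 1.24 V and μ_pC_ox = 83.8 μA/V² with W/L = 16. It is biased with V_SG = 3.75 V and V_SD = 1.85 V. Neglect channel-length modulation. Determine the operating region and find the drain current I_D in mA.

Triode; I_D = 3.93 mA

k_p = μ_pC_ox · (W/L) = 1.341 mA/V².
V_ov = V_SG − |V_tp| = 3.75 − 1.24 = 2.51 V.
Since V_SD = 1.85 V < V_ov = 2.51 V, the device is in the triode region.
I_D = k_p [V_ov · V_SD − ½ V_SD²] = 1.341 × [2.51 × 1.85 − 0.5 × 1.85²] = 3.93 mA.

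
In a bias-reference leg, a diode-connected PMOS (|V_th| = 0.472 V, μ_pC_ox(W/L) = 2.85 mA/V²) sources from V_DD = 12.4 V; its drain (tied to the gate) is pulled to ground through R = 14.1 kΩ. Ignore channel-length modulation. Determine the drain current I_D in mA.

I_D = 0.793 mA

With gate tied to drain, V_SG = V_SD ≥ V_SG − |V_th|, so the device is in saturation.
KCL at the drain: ½ k_p (V_SG − |V_th|)² = (V_DD − V_SG)/R.
Let x = V_SG − 0.472. Then 20.1 x² + x − 11.93 = 0, giving x = 0.746 V (positive root), so V_SG = 1.22 V.
I_D = (V_DD − V_SG)/R = (12.4 − 1.22) / 14.1 = 0.793 mA.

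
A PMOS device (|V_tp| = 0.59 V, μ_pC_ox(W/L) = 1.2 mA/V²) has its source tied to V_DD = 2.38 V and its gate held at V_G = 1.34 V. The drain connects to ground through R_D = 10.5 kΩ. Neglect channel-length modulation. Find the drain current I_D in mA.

V_SG = V_DD − V_G = 2.38 − 1.34 = 1.04 V, so V_ov = 1.04 − 0.59 = 0.45 V.
Assume saturation: I_D = ½ k_p V_ov² = 0.5 × 1.2 × 0.45² = 0.121 mA, giving V_SD = V_DD − I_D R_D = 2.38 − 0.121 × 10.5 = 1.1 V.
V_SD = 1.1 V ≥ V_ov = 0.45 V, confirming saturation.

I_D = 0.121 mA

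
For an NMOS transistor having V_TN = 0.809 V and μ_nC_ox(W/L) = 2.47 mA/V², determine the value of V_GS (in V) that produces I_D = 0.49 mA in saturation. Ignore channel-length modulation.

In saturation I_D = ½ k_n (V_GS − V_TN)², so V_GS − V_TN = √(2 I_D / k_n) = √(2 × 0.49 / 2.47) = 0.63 V.
V_GS = 0.809 + 0.63 = 1.44 V.

V_GS = 1.44 V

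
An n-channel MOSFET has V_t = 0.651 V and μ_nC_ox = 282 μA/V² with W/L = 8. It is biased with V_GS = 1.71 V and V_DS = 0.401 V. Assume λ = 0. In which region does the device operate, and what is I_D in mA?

k_n = μ_nC_ox · (W/L) = 2.256 mA/V².
V_ov = V_GS − V_t = 1.71 − 0.651 = 1.06 V.
Since V_DS = 0.401 V < V_ov = 1.06 V, the device is in the triode region.
I_D = k_n [V_ov · V_DS − ½ V_DS²] = 2.256 × [1.06 × 0.401 − 0.5 × 0.401²] = 0.777 mA.

Triode; I_D = 0.777 mA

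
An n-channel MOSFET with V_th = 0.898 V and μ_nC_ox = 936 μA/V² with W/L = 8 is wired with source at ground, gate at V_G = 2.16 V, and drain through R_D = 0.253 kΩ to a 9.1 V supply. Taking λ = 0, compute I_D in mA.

I_D = 5.96 mA

V_GS = V_G = 2.16 V, so V_ov = 2.16 − 0.898 = 1.26 V.
k_n = μ_nC_ox · (W/L) = 7.488 mA/V².
Assume saturation: I_D = ½ k_n V_ov² = 0.5 × 7.488 × 1.26² = 5.96 mA, giving V_DS = V_DD − I_D R_D = 9.1 − 5.96 × 0.253 = 7.59 V.
V_DS = 7.59 V ≥ V_ov = 1.26 V, confirming saturation.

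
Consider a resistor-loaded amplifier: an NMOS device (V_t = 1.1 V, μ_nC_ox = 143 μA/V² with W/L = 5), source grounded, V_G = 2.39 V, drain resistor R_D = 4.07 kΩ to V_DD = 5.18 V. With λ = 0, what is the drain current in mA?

I_D = 0.595 mA

V_GS = V_G = 2.39 V, so V_ov = 2.39 − 1.1 = 1.29 V.
k_n = μ_nC_ox · (W/L) = 0.715 mA/V².
Assume saturation: I_D = ½ k_n V_ov² = 0.5 × 0.715 × 1.29² = 0.595 mA, giving V_DS = V_DD − I_D R_D = 5.18 − 0.595 × 4.07 = 2.76 V.
V_DS = 2.76 V ≥ V_ov = 1.29 V, confirming saturation.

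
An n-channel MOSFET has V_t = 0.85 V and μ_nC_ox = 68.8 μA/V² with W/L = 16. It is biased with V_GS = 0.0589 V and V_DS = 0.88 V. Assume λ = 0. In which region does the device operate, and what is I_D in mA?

Cutoff; I_D = 0 mA

V_GS = 0.0589 V < V_t = 0.85 V, so the transistor is in cutoff.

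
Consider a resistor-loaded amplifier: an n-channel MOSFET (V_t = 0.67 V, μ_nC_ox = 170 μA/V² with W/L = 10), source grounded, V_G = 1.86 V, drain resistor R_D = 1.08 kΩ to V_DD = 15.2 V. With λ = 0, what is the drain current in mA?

I_D = 1.20 mA

V_GS = V_G = 1.86 V, so V_ov = 1.86 − 0.67 = 1.19 V.
k_n = μ_nC_ox · (W/L) = 1.7 mA/V².
Assume saturation: I_D = ½ k_n V_ov² = 0.5 × 1.7 × 1.19² = 1.2 mA, giving V_DS = V_DD − I_D R_D = 15.2 − 1.2 × 1.08 = 13.9 V.
V_DS = 13.9 V ≥ V_ov = 1.19 V, confirming saturation.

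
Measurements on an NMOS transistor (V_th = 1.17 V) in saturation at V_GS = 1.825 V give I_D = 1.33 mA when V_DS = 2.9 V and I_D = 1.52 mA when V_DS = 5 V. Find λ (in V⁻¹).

λ = 0.0847 V⁻¹

With V_GS fixed, I_D ∝ (1 + λ V_DS) in saturation, so I_D2/I_D1 = (1 + λ V_DS2)/(1 + λ V_DS1).
1.52/1.33 = 1.143 = (1 + 5 λ)/(1 + 2.9 λ).
Solving: λ (I_D1 V_DS2 − I_D2 V_DS1) = I_D2 − I_D1, so λ = (1.52 − 1.33) / (1.33 × 5 − 1.52 × 2.9) = 0.19 / 2.24 = 0.0847 V⁻¹.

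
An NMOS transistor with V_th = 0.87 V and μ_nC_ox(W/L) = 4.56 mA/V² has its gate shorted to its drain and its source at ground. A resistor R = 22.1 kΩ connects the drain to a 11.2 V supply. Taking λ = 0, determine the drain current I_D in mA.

With gate tied to drain, V_GS = V_DS ≥ V_GS − V_th, so the device is in saturation.
KCL at the drain: ½ k_n (V_GS − V_th)² = (V_DD − V_GS)/R.
Let x = V_GS − 0.87. Then 50.4 x² + x − 10.33 = 0, giving x = 0.443 V (positive root), so V_GS = 1.31 V.
I_D = (V_DD − V_GS)/R = (11.2 − 1.31) / 22.1 = 0.447 mA.

I_D = 0.447 mA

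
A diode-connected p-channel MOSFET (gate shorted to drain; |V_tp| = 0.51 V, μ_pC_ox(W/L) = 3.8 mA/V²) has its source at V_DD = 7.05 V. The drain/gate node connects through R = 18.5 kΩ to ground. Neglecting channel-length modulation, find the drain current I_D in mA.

With gate tied to drain, V_SG = V_SD ≥ V_SG − |V_tp|, so the device is in saturation.
KCL at the drain: ½ k_p (V_SG − |V_tp|)² = (V_DD − V_SG)/R.
Let x = V_SG − 0.51. Then 35.1 x² + x − 6.54 = 0, giving x = 0.417 V (positive root), so V_SG = 0.927 V.
I_D = (V_DD − V_SG)/R = (7.05 − 0.927) / 18.5 = 0.331 mA.

I_D = 0.331 mA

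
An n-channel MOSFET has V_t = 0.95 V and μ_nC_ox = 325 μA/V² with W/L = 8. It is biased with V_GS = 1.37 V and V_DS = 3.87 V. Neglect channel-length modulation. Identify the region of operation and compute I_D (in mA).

Saturation; I_D = 0.229 mA

k_n = μ_nC_ox · (W/L) = 2.6 mA/V².
V_ov = V_GS − V_t = 1.37 − 0.95 = 0.42 V.
Since V_DS = 3.87 V ≥ V_ov = 0.42 V, the device is in saturation.
I_D = ½ k_n V_ov² = 0.5 × 2.6 × 0.42² = 0.229 mA.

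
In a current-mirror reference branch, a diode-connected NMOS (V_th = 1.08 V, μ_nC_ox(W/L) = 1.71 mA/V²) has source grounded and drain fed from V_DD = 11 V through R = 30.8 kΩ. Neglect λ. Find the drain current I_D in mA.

With gate tied to drain, V_GS = V_DS ≥ V_GS − V_th, so the device is in saturation.
KCL at the drain: ½ k_n (V_GS − V_th)² = (V_DD − V_GS)/R.
Let x = V_GS − 1.08. Then 26.3 x² + x − 9.92 = 0, giving x = 0.595 V (positive root), so V_GS = 1.68 V.
I_D = (V_DD − V_GS)/R = (11 − 1.68) / 30.8 = 0.303 mA.

I_D = 0.303 mA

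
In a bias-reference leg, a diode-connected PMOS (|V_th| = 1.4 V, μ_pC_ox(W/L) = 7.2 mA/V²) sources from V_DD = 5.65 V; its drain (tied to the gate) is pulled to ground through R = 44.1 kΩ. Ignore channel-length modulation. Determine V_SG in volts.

V_SG = 1.56 V

With gate tied to drain, V_SG = V_SD ≥ V_SG − |V_th|, so the device is in saturation.
KCL at the drain: ½ k_p (V_SG − |V_th|)² = (V_DD − V_SG)/R.
Let x = V_SG − 1.4. Then 159 x² + x − 4.25 = 0, giving x = 0.16 V (positive root), so V_SG = 1.56 V.
I_D = (V_DD − V_SG)/R = (5.65 − 1.56) / 44.1 = 0.0927 mA.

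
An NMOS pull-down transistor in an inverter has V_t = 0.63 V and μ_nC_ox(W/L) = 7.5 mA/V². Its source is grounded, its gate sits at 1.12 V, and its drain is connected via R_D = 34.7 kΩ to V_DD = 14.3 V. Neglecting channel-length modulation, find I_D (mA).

I_D = 0.408 mA

V_GS = V_G = 1.12 V, so V_ov = 1.12 − 0.63 = 0.49 V.
Assume saturation: I_D = ½ k_n V_ov² = 0.5 × 7.5 × 0.49² = 0.9 mA, giving V_DS = V_DD − I_D R_D = 14.3 − 0.9 × 34.7 = -16.9 V.
But -16.9 V < V_ov = 0.49 V, so the device is actually in triode.
In triode I_D = k_n[V_ov V_DS − ½ V_DS²] and I_D = (V_DD − V_DS)/R_D. Equating: 130 V_DS² − 128.5 V_DS + 14.3 = 0, giving V_DS = 0.128 V (the root below V_ov).
I_D = (14.3 − 0.128) / 34.7 = 0.408 mA.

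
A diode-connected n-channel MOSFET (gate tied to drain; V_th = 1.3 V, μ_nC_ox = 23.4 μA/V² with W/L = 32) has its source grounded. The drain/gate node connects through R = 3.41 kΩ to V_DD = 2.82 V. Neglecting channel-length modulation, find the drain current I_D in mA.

I_D = 0.221 mA

With gate tied to drain, V_GS = V_DS ≥ V_GS − V_th, so the device is in saturation.
k_n = μ_nC_ox · (W/L) = 0.7488 mA/V².
KCL at the drain: ½ k_n (V_GS − V_th)² = (V_DD − V_GS)/R.
Let x = V_GS − 1.3. Then 1.28 x² + x − 1.52 = 0, giving x = 0.768 V (positive root), so V_GS = 2.07 V.
I_D = (V_DD − V_GS)/R = (2.82 − 2.07) / 3.41 = 0.221 mA.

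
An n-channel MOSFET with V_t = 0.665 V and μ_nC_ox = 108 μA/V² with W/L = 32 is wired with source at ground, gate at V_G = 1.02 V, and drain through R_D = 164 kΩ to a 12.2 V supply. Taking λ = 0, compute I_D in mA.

V_GS = V_G = 1.02 V, so V_ov = 1.02 − 0.665 = 0.355 V.
k_n = μ_nC_ox · (W/L) = 3.456 mA/V².
Assume saturation: I_D = ½ k_n V_ov² = 0.5 × 3.456 × 0.355² = 0.218 mA, giving V_DS = V_DD − I_D R_D = 12.2 − 0.218 × 164 = -23.5 V.
But -23.5 V < V_ov = 0.355 V, so the device is actually in triode.
In triode I_D = k_n[V_ov V_DS − ½ V_DS²] and I_D = (V_DD − V_DS)/R_D. Equating: 283 V_DS² − 202.2 V_DS + 12.2 = 0, giving V_DS = 0.0665 V (the root below V_ov).
I_D = (12.2 − 0.0665) / 164 = 0.074 mA.

I_D = 0.0740 mA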